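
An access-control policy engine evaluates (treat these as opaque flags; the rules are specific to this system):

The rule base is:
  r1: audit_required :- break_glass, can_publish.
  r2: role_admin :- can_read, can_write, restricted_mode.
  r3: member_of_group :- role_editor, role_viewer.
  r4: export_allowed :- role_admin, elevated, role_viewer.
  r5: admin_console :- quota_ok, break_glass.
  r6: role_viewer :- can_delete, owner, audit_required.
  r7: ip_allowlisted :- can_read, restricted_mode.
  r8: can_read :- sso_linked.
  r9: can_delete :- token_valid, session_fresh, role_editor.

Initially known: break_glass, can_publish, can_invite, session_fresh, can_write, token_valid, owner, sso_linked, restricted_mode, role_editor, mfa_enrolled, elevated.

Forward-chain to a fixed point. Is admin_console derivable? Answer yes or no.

no

Round 1: r1 [audit_required :- break_glass, can_publish.]; r8 [can_read :- sso_linked.]; r9 [can_delete :- token_valid, session_fresh, role_editor.]. Adds audit_required, can_read, can_delete.
Round 2: r2 [role_admin :- can_read, can_write, restricted_mode.]; r6 [role_viewer :- can_delete, owner, audit_required.]; r7 [ip_allowlisted :- can_read, restricted_mode.]. Adds role_admin, role_viewer, ip_allowlisted.
Round 3: r3 [member_of_group :- role_editor, role_viewer.]; r4 [export_allowed :- role_admin, elevated, role_viewer.]. Adds member_of_group, export_allowed.
Fixed point reached. admin_console is concluded only by r5; r5 needs quota_ok (never derived).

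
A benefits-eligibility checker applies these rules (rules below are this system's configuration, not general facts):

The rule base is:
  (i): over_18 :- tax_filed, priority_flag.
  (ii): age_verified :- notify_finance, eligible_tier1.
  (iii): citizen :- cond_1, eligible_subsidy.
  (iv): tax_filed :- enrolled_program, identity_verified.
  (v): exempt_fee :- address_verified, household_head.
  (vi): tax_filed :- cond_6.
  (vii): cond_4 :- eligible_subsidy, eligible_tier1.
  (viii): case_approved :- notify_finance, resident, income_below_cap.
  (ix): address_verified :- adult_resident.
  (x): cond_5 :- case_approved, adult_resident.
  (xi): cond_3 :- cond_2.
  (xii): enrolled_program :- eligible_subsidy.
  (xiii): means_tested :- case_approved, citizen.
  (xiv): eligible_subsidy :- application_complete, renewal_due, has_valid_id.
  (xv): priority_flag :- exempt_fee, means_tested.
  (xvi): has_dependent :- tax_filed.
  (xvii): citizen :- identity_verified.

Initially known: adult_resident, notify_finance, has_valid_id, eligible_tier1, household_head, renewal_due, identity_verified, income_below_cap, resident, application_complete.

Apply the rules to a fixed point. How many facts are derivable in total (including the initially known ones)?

24

Round 1: (ii) [age_verified :- notify_finance, eligible_tier1.]; (viii) [case_approved :- notify_finance, resident, income_below_cap.]; (ix) [address_verified :- adult_resident.]; (xiv) [eligible_subsidy :- application_complete, renewal_due, has_valid_id.]; (xvii) [citizen :- identity_verified.]. New: age_verified, case_approved, address_verified, eligible_subsidy, citizen.
Round 2: (v) [exempt_fee :- address_verified, household_head.]; (vii) [cond_4 :- eligible_subsidy, eligible_tier1.]; (x) [cond_5 :- case_approved, adult_resident.]; (xii) [enrolled_program :- eligible_subsidy.]; (xiii) [means_tested :- case_approved, citizen.]. New: exempt_fee, cond_4, cond_5, enrolled_program, means_tested.
Round 3: (iv) [tax_filed :- enrolled_program, identity_verified.]; (xv) [priority_flag :- exempt_fee, means_tested.]. New: tax_filed, priority_flag.
Round 4: (i) [over_18 :- tax_filed, priority_flag.]; (xvi) [has_dependent :- tax_filed.]. New: over_18, has_dependent.
Closure: {address_verified, adult_resident, age_verified, application_complete, case_approved, citizen, cond_4, cond_5, eligible_subsidy, eligible_tier1, enrolled_program, exempt_fee, has_dependent, has_valid_id, household_head, identity_verified, income_below_cap, means_tested, notify_finance, over_18, priority_flag, renewal_due, resident, tax_filed} — 24 facts.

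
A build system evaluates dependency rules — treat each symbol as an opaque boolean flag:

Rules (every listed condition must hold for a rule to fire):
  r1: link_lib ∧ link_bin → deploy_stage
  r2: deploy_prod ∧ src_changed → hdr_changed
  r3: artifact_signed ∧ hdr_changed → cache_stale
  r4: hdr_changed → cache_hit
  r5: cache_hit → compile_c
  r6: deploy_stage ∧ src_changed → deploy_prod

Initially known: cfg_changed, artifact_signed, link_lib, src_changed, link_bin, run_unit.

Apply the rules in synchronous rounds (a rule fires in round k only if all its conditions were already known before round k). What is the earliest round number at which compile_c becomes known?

Round 1 fires r1, giving deploy_stage.
Round 2 fires r6, giving deploy_prod.
Round 3 fires r2, giving hdr_changed.
Round 4 fires r3, r4, giving cache_stale, cache_hit.
Round 5 fires r5, giving compile_c.
compile_c first appears in round 5.

5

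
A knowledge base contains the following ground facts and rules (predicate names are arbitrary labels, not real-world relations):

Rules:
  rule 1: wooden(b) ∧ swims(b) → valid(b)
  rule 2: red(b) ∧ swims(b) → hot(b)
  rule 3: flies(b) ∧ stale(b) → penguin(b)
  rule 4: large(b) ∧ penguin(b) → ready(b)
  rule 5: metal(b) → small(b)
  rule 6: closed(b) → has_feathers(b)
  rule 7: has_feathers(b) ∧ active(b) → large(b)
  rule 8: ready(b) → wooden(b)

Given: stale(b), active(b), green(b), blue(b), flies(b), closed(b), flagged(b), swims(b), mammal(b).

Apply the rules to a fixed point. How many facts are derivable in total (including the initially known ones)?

Round 1: rule 3 [flies(b) ∧ stale(b) → penguin(b)]; rule 6 [closed(b) → has_feathers(b)]. Adds penguin(b), has_feathers(b).
Round 2: rule 7 [has_feathers(b) ∧ active(b) → large(b)]. Adds large(b).
Round 3: rule 4 [large(b) ∧ penguin(b) → ready(b)]. Adds ready(b).
Round 4: rule 8 [ready(b) → wooden(b)]. Adds wooden(b).
Round 5: rule 1 [wooden(b) ∧ swims(b) → valid(b)]. Adds valid(b).
Closure: {active(b), blue(b), closed(b), flagged(b), flies(b), green(b), has_feathers(b), large(b), mammal(b), penguin(b), ready(b), stale(b), swims(b), valid(b), wooden(b)} — 15 facts.

15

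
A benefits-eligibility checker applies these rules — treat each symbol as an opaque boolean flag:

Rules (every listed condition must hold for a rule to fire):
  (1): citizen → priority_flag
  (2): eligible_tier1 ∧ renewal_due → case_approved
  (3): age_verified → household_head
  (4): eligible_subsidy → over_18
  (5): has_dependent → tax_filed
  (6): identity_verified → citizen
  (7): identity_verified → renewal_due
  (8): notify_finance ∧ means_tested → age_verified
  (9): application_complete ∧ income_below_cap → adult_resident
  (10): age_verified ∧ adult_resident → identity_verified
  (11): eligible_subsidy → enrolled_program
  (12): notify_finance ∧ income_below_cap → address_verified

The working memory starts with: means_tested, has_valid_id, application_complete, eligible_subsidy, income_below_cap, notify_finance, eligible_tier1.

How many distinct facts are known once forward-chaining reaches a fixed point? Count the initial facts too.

18

Round 1: (4) [eligible_subsidy → over_18]; (8) [notify_finance ∧ means_tested → age_verified]; (9) [application_complete ∧ income_below_cap → adult_resident]; (11) [eligible_subsidy → enrolled_program]; (12) [notify_finance ∧ income_below_cap → address_verified]. New: over_18, age_verified, adult_resident, enrolled_program, address_verified.
Round 2: (3) [age_verified → household_head]; (10) [age_verified ∧ adult_resident → identity_verified]. New: household_head, identity_verified.
Round 3: (6) [identity_verified → citizen]; (7) [identity_verified → renewal_due]. New: citizen, renewal_due.
Round 4: (1) [citizen → priority_flag]; (2) [eligible_tier1 ∧ renewal_due → case_approved]. New: priority_flag, case_approved.
Closure: {address_verified, adult_resident, age_verified, application_complete, case_approved, citizen, eligible_subsidy, eligible_tier1, enrolled_program, has_valid_id, household_head, identity_verified, income_below_cap, means_tested, notify_finance, over_18, priority_flag, renewal_due} — 18 facts.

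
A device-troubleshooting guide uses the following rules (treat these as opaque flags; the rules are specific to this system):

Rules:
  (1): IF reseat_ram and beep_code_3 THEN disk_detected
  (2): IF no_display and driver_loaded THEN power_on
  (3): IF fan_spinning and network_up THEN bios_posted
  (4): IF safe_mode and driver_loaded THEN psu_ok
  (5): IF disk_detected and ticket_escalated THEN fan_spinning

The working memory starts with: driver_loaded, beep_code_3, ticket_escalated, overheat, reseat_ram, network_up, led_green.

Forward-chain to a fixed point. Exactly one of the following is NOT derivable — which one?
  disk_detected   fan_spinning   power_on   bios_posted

power_on

Round 1: (1) [IF reseat_ram and beep_code_3 THEN disk_detected]. Adds disk_detected.
Round 2: (5) [IF disk_detected and ticket_escalated THEN fan_spinning]. Adds fan_spinning.
Round 3: (3) [IF fan_spinning and network_up THEN bios_posted]. Adds bios_posted.
Derived: fan_spinning (round 2), bios_posted (round 3), disk_detected (round 1). power_on never appears in any round.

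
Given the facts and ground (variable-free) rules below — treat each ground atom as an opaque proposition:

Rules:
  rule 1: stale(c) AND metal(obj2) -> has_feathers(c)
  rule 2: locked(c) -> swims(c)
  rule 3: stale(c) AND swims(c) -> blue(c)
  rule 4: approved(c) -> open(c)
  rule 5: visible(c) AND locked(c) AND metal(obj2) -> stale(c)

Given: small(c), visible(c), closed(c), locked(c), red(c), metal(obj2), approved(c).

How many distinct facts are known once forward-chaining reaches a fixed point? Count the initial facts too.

Round 1 — rule 2, rule 4, rule 5, derive swims(c), open(c), stale(c).
Round 2 — rule 1, rule 3, derive has_feathers(c), blue(c).
Closure: {approved(c), blue(c), closed(c), has_feathers(c), locked(c), metal(obj2), open(c), red(c), small(c), stale(c), swims(c), visible(c)} — 12 facts.

12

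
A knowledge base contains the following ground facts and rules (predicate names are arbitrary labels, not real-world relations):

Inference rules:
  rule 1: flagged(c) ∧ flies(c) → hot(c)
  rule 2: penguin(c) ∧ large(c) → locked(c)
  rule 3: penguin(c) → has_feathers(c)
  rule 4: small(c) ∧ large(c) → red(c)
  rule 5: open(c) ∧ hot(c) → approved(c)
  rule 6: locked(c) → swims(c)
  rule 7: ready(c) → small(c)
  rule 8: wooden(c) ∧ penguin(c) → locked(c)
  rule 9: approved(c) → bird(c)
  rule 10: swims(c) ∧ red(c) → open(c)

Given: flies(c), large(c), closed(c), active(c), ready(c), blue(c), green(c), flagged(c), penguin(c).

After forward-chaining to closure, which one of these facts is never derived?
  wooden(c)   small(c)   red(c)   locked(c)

wooden(c)

Round 1: rule 1 [flagged(c) ∧ flies(c) → hot(c)]; rule 2 [penguin(c) ∧ large(c) → locked(c)]; rule 3 [penguin(c) → has_feathers(c)]; rule 7 [ready(c) → small(c)]. Adds hot(c), locked(c), has_feathers(c), small(c).
Round 2: rule 4 [small(c) ∧ large(c) → red(c)]; rule 6 [locked(c) → swims(c)]. Adds red(c), swims(c).
Round 3: rule 10 [swims(c) ∧ red(c) → open(c)]. Adds open(c).
Round 4: rule 5 [open(c) ∧ hot(c) → approved(c)]. Adds approved(c).
Round 5: rule 9 [approved(c) → bird(c)]. Adds bird(c).
Derived: small(c) (round 1), red(c) (round 2), locked(c) (round 1). wooden(c) never appears in any round.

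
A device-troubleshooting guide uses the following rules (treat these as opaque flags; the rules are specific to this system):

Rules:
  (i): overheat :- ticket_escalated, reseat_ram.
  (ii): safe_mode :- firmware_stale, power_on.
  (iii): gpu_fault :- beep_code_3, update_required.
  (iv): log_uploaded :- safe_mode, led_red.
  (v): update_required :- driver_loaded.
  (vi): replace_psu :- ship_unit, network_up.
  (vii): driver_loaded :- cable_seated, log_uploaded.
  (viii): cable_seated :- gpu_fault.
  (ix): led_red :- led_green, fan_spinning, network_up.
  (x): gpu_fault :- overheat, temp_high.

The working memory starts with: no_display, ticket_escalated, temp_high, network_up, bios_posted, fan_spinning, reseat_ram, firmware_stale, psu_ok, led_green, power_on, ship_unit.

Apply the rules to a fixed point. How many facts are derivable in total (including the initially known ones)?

21

[1] (i) [overheat :- ticket_escalated, reseat_ram.]; (ii) [safe_mode :- firmware_stale, power_on.]; (vi) [replace_psu :- ship_unit, network_up.]; (ix) [led_red :- led_green, fan_spinning, network_up.]. ⇒ new: overheat, safe_mode, replace_psu, led_red.
[2] (iv) [log_uploaded :- safe_mode, led_red.]; (x) [gpu_fault :- overheat, temp_high.]. ⇒ new: log_uploaded, gpu_fault.
[3] (viii) [cable_seated :- gpu_fault.]. ⇒ new: cable_seated.
[4] (vii) [driver_loaded :- cable_seated, log_uploaded.]. ⇒ new: driver_loaded.
[5] (v) [update_required :- driver_loaded.]. ⇒ new: update_required.
Closure: {bios_posted, cable_seated, driver_loaded, fan_spinning, firmware_stale, gpu_fault, led_green, led_red, log_uploaded, network_up, no_display, overheat, power_on, psu_ok, replace_psu, reseat_ram, safe_mode, ship_unit, temp_high, ticket_escalated, update_required} — 21 facts.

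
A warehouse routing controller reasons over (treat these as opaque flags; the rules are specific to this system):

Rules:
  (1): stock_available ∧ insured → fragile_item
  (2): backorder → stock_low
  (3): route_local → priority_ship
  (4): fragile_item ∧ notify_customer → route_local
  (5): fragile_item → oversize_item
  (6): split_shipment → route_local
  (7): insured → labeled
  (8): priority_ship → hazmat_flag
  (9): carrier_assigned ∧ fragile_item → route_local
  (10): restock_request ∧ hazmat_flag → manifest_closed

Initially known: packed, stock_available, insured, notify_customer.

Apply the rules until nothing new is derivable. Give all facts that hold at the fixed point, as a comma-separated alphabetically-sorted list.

Round 1: (1) [stock_available ∧ insured → fragile_item]; (7) [insured → labeled]. Adds fragile_item, labeled.
Round 2: (4) [fragile_item ∧ notify_customer → route_local]; (5) [fragile_item → oversize_item]. Adds route_local, oversize_item.
Round 3: (3) [route_local → priority_ship]. Adds priority_ship.
Round 4: (8) [priority_ship → hazmat_flag]. Adds hazmat_flag.

fragile_item, hazmat_flag, insured, labeled, notify_customer, oversize_item, packed, priority_ship, route_local, stock_available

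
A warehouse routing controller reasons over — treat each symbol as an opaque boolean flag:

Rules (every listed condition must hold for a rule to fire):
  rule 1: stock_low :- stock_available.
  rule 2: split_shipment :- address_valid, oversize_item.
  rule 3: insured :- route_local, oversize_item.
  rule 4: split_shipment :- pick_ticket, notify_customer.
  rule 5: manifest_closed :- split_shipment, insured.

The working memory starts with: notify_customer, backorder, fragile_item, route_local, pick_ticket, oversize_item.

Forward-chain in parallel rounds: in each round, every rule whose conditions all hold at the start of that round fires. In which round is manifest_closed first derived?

[1] rule 3 [insured :- route_local, oversize_item.]; rule 4 [split_shipment :- pick_ticket, notify_customer.]. ⇒ new: insured, split_shipment.
[2] rule 5 [manifest_closed :- split_shipment, insured.]. ⇒ new: manifest_closed.
manifest_closed first appears in round 2.

2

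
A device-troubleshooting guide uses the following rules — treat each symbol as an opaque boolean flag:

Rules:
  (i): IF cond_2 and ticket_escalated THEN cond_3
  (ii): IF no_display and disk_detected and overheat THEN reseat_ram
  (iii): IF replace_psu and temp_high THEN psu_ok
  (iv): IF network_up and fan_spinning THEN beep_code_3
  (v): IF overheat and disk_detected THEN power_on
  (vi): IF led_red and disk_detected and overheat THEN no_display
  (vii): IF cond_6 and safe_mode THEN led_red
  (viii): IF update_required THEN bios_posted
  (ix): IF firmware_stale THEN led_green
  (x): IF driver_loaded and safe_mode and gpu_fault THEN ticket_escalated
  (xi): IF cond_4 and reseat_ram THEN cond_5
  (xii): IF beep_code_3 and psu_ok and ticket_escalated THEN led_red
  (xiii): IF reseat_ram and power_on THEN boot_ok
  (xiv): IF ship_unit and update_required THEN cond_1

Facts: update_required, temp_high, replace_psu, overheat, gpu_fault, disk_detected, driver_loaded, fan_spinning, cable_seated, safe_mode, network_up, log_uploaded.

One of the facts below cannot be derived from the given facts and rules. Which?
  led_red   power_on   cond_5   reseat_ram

cond_5

Round 1: (iii) [IF replace_psu and temp_high THEN psu_ok]; (iv) [IF network_up and fan_spinning THEN beep_code_3]; (v) [IF overheat and disk_detected THEN power_on]; (viii) [IF update_required THEN bios_posted]; (x) [IF driver_loaded and safe_mode and gpu_fault THEN ticket_escalated]. Adds psu_ok, beep_code_3, power_on, bios_posted, ticket_escalated.
Round 2: (xii) [IF beep_code_3 and psu_ok and ticket_escalated THEN led_red]. Adds led_red.
Round 3: (vi) [IF led_red and disk_detected and overheat THEN no_display]. Adds no_display.
Round 4: (ii) [IF no_display and disk_detected and overheat THEN reseat_ram]. Adds reseat_ram.
Round 5: (xiii) [IF reseat_ram and power_on THEN boot_ok]. Adds boot_ok.
Derived: led_red (round 2), power_on (round 1), reseat_ram (round 4). cond_5 never appears in any round.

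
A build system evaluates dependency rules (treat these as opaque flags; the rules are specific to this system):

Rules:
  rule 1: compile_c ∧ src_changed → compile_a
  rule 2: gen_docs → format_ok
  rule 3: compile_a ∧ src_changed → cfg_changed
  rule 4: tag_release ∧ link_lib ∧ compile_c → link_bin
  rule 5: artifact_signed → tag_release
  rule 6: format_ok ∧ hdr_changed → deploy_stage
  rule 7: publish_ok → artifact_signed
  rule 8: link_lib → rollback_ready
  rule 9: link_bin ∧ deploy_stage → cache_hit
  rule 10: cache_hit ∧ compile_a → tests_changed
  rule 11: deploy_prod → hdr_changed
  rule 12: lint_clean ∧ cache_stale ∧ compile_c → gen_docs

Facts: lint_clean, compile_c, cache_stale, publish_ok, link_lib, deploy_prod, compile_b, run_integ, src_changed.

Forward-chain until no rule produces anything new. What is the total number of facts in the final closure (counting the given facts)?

21

Round 1: rule 1 [compile_c ∧ src_changed → compile_a]; rule 7 [publish_ok → artifact_signed]; rule 8 [link_lib → rollback_ready]; rule 11 [deploy_prod → hdr_changed]; rule 12 [lint_clean ∧ cache_stale ∧ compile_c → gen_docs]. Adds compile_a, artifact_signed, rollback_ready, hdr_changed, gen_docs.
Round 2: rule 2 [gen_docs → format_ok]; rule 3 [compile_a ∧ src_changed → cfg_changed]; rule 5 [artifact_signed → tag_release]. Adds format_ok, cfg_changed, tag_release.
Round 3: rule 4 [tag_release ∧ link_lib ∧ compile_c → link_bin]; rule 6 [format_ok ∧ hdr_changed → deploy_stage]. Adds link_bin, deploy_stage.
Round 4: rule 9 [link_bin ∧ deploy_stage → cache_hit]. Adds cache_hit.
Round 5: rule 10 [cache_hit ∧ compile_a → tests_changed]. Adds tests_changed.
Closure: {artifact_signed, cache_hit, cache_stale, cfg_changed, compile_a, compile_b, compile_c, deploy_prod, deploy_stage, format_ok, gen_docs, hdr_changed, link_bin, link_lib, lint_clean, publish_ok, rollback_ready, run_integ, src_changed, tag_release, tests_changed} — 21 facts.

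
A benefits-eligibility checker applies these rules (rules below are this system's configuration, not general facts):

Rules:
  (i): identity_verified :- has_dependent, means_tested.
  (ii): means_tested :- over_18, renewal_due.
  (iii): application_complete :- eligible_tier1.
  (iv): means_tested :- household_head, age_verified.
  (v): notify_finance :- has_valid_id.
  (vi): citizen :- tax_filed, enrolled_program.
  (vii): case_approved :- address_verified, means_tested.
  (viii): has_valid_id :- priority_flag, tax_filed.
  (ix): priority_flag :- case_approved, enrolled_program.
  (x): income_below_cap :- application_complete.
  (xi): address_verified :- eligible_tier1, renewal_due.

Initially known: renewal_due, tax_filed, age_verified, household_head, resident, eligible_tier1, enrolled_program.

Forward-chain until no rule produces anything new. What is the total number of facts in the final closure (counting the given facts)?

16

Round 1 fires (iii), (iv), (vi), (xi), giving application_complete, means_tested, citizen, address_verified.
Round 2 fires (vii), (x), giving case_approved, income_below_cap.
Round 3 fires (ix), giving priority_flag.
Round 4 fires (viii), giving has_valid_id.
Round 5 fires (v), giving notify_finance.
Closure: {address_verified, age_verified, application_complete, case_approved, citizen, eligible_tier1, enrolled_program, has_valid_id, household_head, income_below_cap, means_tested, notify_finance, priority_flag, renewal_due, resident, tax_filed} — 16 facts.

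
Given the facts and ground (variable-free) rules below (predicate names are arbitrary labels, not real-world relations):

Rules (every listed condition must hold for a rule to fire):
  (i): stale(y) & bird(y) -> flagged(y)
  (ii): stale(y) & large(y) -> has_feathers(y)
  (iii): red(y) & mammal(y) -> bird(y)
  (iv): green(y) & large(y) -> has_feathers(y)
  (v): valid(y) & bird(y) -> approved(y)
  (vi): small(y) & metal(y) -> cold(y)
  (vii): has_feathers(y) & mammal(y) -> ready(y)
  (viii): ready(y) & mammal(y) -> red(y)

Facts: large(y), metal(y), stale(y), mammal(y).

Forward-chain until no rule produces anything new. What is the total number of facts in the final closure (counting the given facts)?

[1] (ii) [stale(y) & large(y) -> has_feathers(y)]. ⇒ new: has_feathers(y).
[2] (vii) [has_feathers(y) & mammal(y) -> ready(y)]. ⇒ new: ready(y).
[3] (viii) [ready(y) & mammal(y) -> red(y)]. ⇒ new: red(y).
[4] (iii) [red(y) & mammal(y) -> bird(y)]. ⇒ new: bird(y).
[5] (i) [stale(y) & bird(y) -> flagged(y)]. ⇒ new: flagged(y).
Closure: {bird(y), flagged(y), has_feathers(y), large(y), mammal(y), metal(y), ready(y), red(y), stale(y)} — 9 facts.

9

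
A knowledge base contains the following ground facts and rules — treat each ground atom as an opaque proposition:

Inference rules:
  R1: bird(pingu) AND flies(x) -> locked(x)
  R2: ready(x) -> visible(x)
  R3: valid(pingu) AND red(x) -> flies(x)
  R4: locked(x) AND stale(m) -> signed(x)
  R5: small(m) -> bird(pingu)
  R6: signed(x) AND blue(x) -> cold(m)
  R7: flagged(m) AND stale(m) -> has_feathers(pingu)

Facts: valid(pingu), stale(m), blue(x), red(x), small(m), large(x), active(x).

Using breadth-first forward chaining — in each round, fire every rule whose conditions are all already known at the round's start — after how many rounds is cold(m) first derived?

[1] R3 [valid(pingu) AND red(x) -> flies(x)]; R5 [small(m) -> bird(pingu)]. ⇒ new: flies(x), bird(pingu).
[2] R1 [bird(pingu) AND flies(x) -> locked(x)]. ⇒ new: locked(x).
[3] R4 [locked(x) AND stale(m) -> signed(x)]. ⇒ new: signed(x).
[4] R6 [signed(x) AND blue(x) -> cold(m)]. ⇒ new: cold(m).
cold(m) first appears in round 4.

4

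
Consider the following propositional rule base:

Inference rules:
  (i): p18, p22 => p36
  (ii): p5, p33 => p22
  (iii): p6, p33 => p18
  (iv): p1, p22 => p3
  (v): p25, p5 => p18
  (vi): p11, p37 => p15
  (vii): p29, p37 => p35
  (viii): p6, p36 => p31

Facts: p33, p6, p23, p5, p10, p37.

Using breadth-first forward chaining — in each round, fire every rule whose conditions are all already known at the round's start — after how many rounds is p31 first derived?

3

[1] (ii) [p5, p33 => p22]; (iii) [p6, p33 => p18]. ⇒ new: p22, p18.
[2] (i) [p18, p22 => p36]. ⇒ new: p36.
[3] (viii) [p6, p36 => p31]. ⇒ new: p31.
p31 first appears in round 3.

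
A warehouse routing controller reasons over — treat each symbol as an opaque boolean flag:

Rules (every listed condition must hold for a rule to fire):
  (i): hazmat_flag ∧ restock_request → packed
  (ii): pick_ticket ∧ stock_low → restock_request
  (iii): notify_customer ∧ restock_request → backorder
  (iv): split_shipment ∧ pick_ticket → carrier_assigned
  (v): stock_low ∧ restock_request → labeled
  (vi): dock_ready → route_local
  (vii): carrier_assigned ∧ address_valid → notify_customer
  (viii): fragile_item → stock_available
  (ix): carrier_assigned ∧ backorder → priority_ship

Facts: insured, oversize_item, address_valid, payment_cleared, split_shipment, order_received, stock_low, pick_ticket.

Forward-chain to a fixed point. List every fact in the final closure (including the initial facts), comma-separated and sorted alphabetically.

Round 1: (ii) [pick_ticket ∧ stock_low → restock_request]; (iv) [split_shipment ∧ pick_ticket → carrier_assigned]. New: restock_request, carrier_assigned.
Round 2: (v) [stock_low ∧ restock_request → labeled]; (vii) [carrier_assigned ∧ address_valid → notify_customer]. New: labeled, notify_customer.
Round 3: (iii) [notify_customer ∧ restock_request → backorder]. New: backorder.
Round 4: (ix) [carrier_assigned ∧ backorder → priority_ship]. New: priority_ship.

address_valid, backorder, carrier_assigned, insured, labeled, notify_customer, order_received, oversize_item, payment_cleared, pick_ticket, priority_ship, restock_request, split_shipment, stock_low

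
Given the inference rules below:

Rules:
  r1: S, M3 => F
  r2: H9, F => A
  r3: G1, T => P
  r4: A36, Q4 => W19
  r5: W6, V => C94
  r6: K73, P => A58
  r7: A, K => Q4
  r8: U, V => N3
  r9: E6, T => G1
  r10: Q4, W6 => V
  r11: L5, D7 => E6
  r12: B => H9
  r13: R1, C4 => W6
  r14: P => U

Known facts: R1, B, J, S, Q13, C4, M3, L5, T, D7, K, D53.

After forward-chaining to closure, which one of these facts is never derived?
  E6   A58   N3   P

Round 1: r1 [S, M3 => F]; r11 [L5, D7 => E6]; r12 [B => H9]; r13 [R1, C4 => W6]. New: F, E6, H9, W6.
Round 2: r2 [H9, F => A]; r9 [E6, T => G1]. New: A, G1.
Round 3: r3 [G1, T => P]; r7 [A, K => Q4]. New: P, Q4.
Round 4: r10 [Q4, W6 => V]; r14 [P => U]. New: V, U.
Round 5: r5 [W6, V => C94]; r8 [U, V => N3]. New: C94, N3.
Derived: E6 (round 1), P (round 3), N3 (round 5). A58 never appears in any round.

A58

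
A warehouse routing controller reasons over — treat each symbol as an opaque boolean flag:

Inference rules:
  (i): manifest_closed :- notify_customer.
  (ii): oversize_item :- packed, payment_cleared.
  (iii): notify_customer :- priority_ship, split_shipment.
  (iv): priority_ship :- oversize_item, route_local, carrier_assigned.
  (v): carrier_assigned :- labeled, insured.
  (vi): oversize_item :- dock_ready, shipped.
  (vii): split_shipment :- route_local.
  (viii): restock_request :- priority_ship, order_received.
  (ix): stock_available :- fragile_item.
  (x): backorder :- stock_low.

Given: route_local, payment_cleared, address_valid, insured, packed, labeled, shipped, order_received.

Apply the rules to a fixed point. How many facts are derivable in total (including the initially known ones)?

[1] (ii) [oversize_item :- packed, payment_cleared.]; (v) [carrier_assigned :- labeled, insured.]; (vii) [split_shipment :- route_local.]. ⇒ new: oversize_item, carrier_assigned, split_shipment.
[2] (iv) [priority_ship :- oversize_item, route_local, carrier_assigned.]. ⇒ new: priority_ship.
[3] (iii) [notify_customer :- priority_ship, split_shipment.]; (viii) [restock_request :- priority_ship, order_received.]. ⇒ new: notify_customer, restock_request.
[4] (i) [manifest_closed :- notify_customer.]. ⇒ new: manifest_closed.
Closure: {address_valid, carrier_assigned, insured, labeled, manifest_closed, notify_customer, order_received, oversize_item, packed, payment_cleared, priority_ship, restock_request, route_local, shipped, split_shipment} — 15 facts.

15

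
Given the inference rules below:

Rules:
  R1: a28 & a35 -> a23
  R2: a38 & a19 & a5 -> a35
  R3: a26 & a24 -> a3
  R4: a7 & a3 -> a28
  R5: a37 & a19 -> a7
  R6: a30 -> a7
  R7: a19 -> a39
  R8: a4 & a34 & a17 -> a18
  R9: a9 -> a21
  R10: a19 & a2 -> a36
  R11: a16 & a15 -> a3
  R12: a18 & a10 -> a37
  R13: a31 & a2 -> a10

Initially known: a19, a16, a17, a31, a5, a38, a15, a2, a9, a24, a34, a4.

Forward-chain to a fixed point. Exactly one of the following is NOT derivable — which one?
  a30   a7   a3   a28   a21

a30

Round 1: R2 [a38 & a19 & a5 -> a35]; R7 [a19 -> a39]; R8 [a4 & a34 & a17 -> a18]; R9 [a9 -> a21]; R10 [a19 & a2 -> a36]; R11 [a16 & a15 -> a3]; R13 [a31 & a2 -> a10]. New: a35, a39, a18, a21, a36, a3, a10.
Round 2: R12 [a18 & a10 -> a37]. New: a37.
Round 3: R5 [a37 & a19 -> a7]. New: a7.
Round 4: R4 [a7 & a3 -> a28]. New: a28.
Round 5: R1 [a28 & a35 -> a23]. New: a23.
Derived: a7 (round 3), a3 (round 1), a21 (round 1), a28 (round 4). a30 never appears in any round.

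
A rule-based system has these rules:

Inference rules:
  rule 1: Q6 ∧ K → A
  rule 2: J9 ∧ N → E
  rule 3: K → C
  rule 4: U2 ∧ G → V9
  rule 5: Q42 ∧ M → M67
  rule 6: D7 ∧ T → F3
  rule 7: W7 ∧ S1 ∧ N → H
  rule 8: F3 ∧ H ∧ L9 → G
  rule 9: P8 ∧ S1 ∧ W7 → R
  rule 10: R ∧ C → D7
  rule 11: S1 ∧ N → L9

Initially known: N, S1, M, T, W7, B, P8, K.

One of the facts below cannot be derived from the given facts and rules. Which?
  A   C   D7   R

A

Round 1: rule 3 [K → C]; rule 7 [W7 ∧ S1 ∧ N → H]; rule 9 [P8 ∧ S1 ∧ W7 → R]; rule 11 [S1 ∧ N → L9]. New: C, H, R, L9.
Round 2: rule 10 [R ∧ C → D7]. New: D7.
Round 3: rule 6 [D7 ∧ T → F3]. New: F3.
Round 4: rule 8 [F3 ∧ H ∧ L9 → G]. New: G.
Derived: R (round 1), D7 (round 2), C (round 1). A never appears in any round.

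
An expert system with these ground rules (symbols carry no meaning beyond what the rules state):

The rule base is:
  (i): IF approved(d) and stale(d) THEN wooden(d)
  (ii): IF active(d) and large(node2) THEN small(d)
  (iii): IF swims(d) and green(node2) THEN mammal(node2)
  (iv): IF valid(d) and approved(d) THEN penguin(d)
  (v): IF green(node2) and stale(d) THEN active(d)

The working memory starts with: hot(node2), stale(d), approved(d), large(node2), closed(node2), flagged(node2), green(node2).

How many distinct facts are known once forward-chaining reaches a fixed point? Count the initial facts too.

[1] (i) [IF approved(d) and stale(d) THEN wooden(d)]; (v) [IF green(node2) and stale(d) THEN active(d)]. ⇒ new: wooden(d), active(d).
[2] (ii) [IF active(d) and large(node2) THEN small(d)]. ⇒ new: small(d).
Closure: {active(d), approved(d), closed(node2), flagged(node2), green(node2), hot(node2), large(node2), small(d), stale(d), wooden(d)} — 10 facts.

10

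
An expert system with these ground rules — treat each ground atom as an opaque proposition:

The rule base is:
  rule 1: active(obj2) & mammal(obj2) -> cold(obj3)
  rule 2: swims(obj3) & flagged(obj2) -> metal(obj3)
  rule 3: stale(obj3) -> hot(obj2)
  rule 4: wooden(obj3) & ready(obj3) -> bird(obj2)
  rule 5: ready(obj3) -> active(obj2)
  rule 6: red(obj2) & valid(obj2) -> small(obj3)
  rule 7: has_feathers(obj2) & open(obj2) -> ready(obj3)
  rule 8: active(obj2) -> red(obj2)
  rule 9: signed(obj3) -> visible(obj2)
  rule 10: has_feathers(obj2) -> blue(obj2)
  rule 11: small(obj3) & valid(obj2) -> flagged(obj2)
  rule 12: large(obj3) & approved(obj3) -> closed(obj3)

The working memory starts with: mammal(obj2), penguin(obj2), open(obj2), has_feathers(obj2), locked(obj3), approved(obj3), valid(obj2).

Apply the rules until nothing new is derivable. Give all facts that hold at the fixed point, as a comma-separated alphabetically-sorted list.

Round 1 fires rule 7, rule 10, giving ready(obj3), blue(obj2).
Round 2 fires rule 5, giving active(obj2).
Round 3 fires rule 1, rule 8, giving cold(obj3), red(obj2).
Round 4 fires rule 6, giving small(obj3).
Round 5 fires rule 11, giving flagged(obj2).

active(obj2), approved(obj3), blue(obj2), cold(obj3), flagged(obj2), has_feathers(obj2), locked(obj3), mammal(obj2), open(obj2), penguin(obj2), ready(obj3), red(obj2), small(obj3), valid(obj2)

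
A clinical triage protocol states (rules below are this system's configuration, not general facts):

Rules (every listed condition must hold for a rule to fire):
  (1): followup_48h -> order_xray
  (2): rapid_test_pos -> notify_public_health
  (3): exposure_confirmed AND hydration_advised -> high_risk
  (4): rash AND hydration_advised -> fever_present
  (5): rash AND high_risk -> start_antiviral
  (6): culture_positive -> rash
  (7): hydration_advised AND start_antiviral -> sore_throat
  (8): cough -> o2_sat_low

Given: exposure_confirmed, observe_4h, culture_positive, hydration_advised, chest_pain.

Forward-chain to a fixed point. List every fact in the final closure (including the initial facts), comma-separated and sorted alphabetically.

chest_pain, culture_positive, exposure_confirmed, fever_present, high_risk, hydration_advised, observe_4h, rash, sore_throat, start_antiviral

Round 1 fires (3), (6), giving high_risk, rash.
Round 2 fires (4), (5), giving fever_present, start_antiviral.
Round 3 fires (7), giving sore_throat.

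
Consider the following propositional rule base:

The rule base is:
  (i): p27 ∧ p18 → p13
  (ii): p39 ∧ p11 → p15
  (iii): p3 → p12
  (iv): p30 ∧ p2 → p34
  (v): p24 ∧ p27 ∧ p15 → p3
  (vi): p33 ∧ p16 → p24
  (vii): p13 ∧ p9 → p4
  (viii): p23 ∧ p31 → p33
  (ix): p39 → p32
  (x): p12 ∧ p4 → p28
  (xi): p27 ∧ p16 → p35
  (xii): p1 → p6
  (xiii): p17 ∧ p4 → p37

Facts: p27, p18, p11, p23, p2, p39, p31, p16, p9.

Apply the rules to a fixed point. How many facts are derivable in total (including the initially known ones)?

19

Round 1: (i) [p27 ∧ p18 → p13]; (ii) [p39 ∧ p11 → p15]; (viii) [p23 ∧ p31 → p33]; (ix) [p39 → p32]; (xi) [p27 ∧ p16 → p35]. Adds p13, p15, p33, p32, p35.
Round 2: (vi) [p33 ∧ p16 → p24]; (vii) [p13 ∧ p9 → p4]. Adds p24, p4.
Round 3: (v) [p24 ∧ p27 ∧ p15 → p3]. Adds p3.
Round 4: (iii) [p3 → p12]. Adds p12.
Round 5: (x) [p12 ∧ p4 → p28]. Adds p28.
Closure: {p11, p12, p13, p15, p16, p18, p2, p23, p24, p27, p28, p3, p31, p32, p33, p35, p39, p4, p9} — 19 facts.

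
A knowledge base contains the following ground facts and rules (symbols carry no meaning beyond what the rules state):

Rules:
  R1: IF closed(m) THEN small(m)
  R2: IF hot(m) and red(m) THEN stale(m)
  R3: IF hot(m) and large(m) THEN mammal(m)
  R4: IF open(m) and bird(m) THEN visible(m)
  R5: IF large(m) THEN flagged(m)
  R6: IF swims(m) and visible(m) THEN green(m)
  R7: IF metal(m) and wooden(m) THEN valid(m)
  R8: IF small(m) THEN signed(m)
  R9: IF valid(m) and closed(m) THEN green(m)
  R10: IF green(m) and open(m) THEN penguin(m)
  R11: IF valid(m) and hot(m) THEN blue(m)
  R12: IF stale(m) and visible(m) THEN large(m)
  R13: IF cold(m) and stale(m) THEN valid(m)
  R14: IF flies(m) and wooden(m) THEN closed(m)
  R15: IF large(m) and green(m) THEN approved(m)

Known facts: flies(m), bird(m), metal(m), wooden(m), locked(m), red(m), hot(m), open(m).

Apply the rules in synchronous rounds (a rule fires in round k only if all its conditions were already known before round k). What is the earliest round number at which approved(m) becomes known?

Round 1 — R2, R4, R7, R14, derive stale(m), visible(m), valid(m), closed(m).
Round 2 — R1, R9, R11, R12, derive small(m), green(m), blue(m), large(m).
Round 3 — R3, R5, R8, R10, R15, derive mammal(m), flagged(m), signed(m), penguin(m), approved(m).
approved(m) first appears in round 3.

3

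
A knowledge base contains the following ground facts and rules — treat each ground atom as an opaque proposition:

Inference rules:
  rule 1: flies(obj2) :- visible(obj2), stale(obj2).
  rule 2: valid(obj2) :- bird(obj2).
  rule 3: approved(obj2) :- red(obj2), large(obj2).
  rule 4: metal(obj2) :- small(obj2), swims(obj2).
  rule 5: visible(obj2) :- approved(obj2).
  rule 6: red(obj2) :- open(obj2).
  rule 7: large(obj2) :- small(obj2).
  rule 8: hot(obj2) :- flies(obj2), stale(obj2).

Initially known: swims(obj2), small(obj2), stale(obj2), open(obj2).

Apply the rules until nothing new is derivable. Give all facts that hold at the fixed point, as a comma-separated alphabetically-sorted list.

Round 1: rule 4 [metal(obj2) :- small(obj2), swims(obj2).]; rule 6 [red(obj2) :- open(obj2).]; rule 7 [large(obj2) :- small(obj2).]. New: metal(obj2), red(obj2), large(obj2).
Round 2: rule 3 [approved(obj2) :- red(obj2), large(obj2).]. New: approved(obj2).
Round 3: rule 5 [visible(obj2) :- approved(obj2).]. New: visible(obj2).
Round 4: rule 1 [flies(obj2) :- visible(obj2), stale(obj2).]. New: flies(obj2).
Round 5: rule 8 [hot(obj2) :- flies(obj2), stale(obj2).]. New: hot(obj2).

approved(obj2), flies(obj2), hot(obj2), large(obj2), metal(obj2), open(obj2), red(obj2), small(obj2), stale(obj2), swims(obj2), visible(obj2)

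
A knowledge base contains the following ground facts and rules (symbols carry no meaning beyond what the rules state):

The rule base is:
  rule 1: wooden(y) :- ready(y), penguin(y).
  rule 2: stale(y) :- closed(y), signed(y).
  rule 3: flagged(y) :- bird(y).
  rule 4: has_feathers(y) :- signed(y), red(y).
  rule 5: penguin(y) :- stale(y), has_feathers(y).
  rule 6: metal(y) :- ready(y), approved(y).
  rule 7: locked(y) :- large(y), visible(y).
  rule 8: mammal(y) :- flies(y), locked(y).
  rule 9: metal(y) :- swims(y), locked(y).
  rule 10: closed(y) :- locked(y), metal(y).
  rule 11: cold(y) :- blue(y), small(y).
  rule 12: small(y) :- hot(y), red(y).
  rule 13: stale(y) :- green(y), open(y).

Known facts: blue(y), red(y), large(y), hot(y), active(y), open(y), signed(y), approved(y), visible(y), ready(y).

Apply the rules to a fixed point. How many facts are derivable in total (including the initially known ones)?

Round 1: rule 4 [has_feathers(y) :- signed(y), red(y).]; rule 6 [metal(y) :- ready(y), approved(y).]; rule 7 [locked(y) :- large(y), visible(y).]; rule 12 [small(y) :- hot(y), red(y).]. Adds has_feathers(y), metal(y), locked(y), small(y).
Round 2: rule 10 [closed(y) :- locked(y), metal(y).]; rule 11 [cold(y) :- blue(y), small(y).]. Adds closed(y), cold(y).
Round 3: rule 2 [stale(y) :- closed(y), signed(y).]. Adds stale(y).
Round 4: rule 5 [penguin(y) :- stale(y), has_feathers(y).]. Adds penguin(y).
Round 5: rule 1 [wooden(y) :- ready(y), penguin(y).]. Adds wooden(y).
Closure: {active(y), approved(y), blue(y), closed(y), cold(y), has_feathers(y), hot(y), large(y), locked(y), metal(y), open(y), penguin(y), ready(y), red(y), signed(y), small(y), stale(y), visible(y), wooden(y)} — 19 facts.

19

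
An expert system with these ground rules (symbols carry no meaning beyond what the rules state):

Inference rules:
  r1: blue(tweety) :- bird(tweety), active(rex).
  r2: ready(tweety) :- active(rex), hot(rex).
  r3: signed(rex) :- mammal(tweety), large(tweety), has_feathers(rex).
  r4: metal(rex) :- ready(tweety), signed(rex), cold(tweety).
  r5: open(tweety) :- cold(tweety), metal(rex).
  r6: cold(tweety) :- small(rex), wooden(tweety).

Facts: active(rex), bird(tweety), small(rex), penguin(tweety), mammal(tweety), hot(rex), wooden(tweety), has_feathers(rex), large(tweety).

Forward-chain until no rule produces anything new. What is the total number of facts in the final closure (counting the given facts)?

15

Round 1 — r1, r2, r3, r6, derive blue(tweety), ready(tweety), signed(rex), cold(tweety).
Round 2 — r4, derive metal(rex).
Round 3 — r5, derive open(tweety).
Closure: {active(rex), bird(tweety), blue(tweety), cold(tweety), has_feathers(rex), hot(rex), large(tweety), mammal(tweety), metal(rex), open(tweety), penguin(tweety), ready(tweety), signed(rex), small(rex), wooden(tweety)} — 15 facts.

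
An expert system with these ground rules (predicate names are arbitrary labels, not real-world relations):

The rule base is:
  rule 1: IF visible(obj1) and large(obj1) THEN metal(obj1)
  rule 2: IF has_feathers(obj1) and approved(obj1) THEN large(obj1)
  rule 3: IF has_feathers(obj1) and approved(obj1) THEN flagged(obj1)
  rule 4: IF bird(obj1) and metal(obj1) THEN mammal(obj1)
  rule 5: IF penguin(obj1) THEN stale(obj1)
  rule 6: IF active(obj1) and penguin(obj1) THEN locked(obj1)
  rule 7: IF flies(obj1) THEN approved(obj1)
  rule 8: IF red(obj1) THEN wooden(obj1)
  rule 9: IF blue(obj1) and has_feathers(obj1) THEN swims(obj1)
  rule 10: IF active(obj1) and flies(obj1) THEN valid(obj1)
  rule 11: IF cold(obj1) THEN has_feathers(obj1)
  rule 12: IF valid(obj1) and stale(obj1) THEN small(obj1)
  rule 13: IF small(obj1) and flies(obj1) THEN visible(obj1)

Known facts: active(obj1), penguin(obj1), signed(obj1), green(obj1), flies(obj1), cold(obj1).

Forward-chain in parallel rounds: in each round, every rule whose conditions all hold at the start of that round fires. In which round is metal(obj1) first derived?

Round 1 fires rule 5, rule 6, rule 7, rule 10, rule 11, giving stale(obj1), locked(obj1), approved(obj1), valid(obj1), has_feathers(obj1).
Round 2 fires rule 2, rule 3, rule 12, giving large(obj1), flagged(obj1), small(obj1).
Round 3 fires rule 13, giving visible(obj1).
Round 4 fires rule 1, giving metal(obj1).
metal(obj1) first appears in round 4.

4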